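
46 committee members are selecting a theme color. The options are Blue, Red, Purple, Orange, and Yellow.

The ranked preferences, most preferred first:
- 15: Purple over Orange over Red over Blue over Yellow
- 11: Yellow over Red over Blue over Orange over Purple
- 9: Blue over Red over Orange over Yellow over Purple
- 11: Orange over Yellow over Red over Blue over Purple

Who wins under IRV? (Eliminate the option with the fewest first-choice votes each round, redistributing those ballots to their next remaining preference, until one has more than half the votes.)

Orange

Round 1: Blue 9, Red 0, Purple 15, Orange 11, Yellow 11. Red eliminated.
Round 2: Blue 9, Purple 15, Orange 11, Yellow 11. Blue eliminated.
Round 3: Purple 15, Orange 20, Yellow 11. Yellow eliminated.
Round 4: Purple 15, Orange 31. Orange has a majority (≥24).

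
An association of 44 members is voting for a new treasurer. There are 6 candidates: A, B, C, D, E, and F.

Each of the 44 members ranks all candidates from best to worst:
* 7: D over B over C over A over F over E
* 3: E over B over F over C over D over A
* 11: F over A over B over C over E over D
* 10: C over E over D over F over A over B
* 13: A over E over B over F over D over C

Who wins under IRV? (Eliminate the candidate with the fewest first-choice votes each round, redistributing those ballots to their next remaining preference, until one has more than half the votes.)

Round 1: A 13, B 0, C 10, D 7, E 3, F 11. B eliminated.
Round 2: A 13, C 10, D 7, E 3, F 11. E eliminated.
Round 3: A 13, C 10, D 7, F 14. D eliminated.
Round 4: A 13, C 17, F 14. A eliminated.
Round 5: C 17, F 27. F has a majority (≥23).

F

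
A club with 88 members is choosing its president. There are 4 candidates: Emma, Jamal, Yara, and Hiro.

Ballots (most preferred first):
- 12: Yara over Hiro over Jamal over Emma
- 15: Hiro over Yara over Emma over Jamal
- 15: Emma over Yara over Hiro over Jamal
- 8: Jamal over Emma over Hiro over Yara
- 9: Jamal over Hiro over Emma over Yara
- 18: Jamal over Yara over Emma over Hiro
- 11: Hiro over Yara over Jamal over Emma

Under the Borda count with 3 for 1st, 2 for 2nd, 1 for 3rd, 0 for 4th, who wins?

Yara

Emma: 12×0 + 15×1 + 15×3 + 8×2 + 9×1 + 18×1 + 11×0 = 103
Jamal: 12×1 + 15×0 + 15×0 + 8×3 + 9×3 + 18×3 + 11×1 = 128
Yara: 12×3 + 15×2 + 15×2 + 8×0 + 9×0 + 18×2 + 11×2 = 154
Hiro: 12×2 + 15×3 + 15×1 + 8×1 + 9×2 + 18×0 + 11×3 = 143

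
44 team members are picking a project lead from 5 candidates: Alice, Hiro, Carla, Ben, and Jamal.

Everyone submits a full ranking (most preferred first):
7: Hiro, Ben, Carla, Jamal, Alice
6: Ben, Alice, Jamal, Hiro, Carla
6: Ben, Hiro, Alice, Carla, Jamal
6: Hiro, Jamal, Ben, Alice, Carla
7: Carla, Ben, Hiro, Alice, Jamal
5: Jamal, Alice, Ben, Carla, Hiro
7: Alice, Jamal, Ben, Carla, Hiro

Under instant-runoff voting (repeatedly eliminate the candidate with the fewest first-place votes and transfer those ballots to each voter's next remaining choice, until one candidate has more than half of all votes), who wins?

Ben

Round 1: Alice 7, Hiro 13, Carla 7, Ben 12, Jamal 5. Jamal eliminated.
Round 2: Alice 12, Hiro 13, Carla 7, Ben 12. Carla eliminated.
Round 3: Alice 12, Hiro 13, Ben 19. Alice eliminated.
Round 4: Hiro 13, Ben 31. Ben has a majority (≥23).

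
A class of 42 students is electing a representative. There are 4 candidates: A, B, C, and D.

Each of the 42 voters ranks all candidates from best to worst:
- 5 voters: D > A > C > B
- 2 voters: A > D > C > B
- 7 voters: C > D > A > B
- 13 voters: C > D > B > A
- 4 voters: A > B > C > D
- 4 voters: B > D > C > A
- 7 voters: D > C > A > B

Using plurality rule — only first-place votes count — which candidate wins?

First-place votes: A 6, B 4, C 20, D 12.

C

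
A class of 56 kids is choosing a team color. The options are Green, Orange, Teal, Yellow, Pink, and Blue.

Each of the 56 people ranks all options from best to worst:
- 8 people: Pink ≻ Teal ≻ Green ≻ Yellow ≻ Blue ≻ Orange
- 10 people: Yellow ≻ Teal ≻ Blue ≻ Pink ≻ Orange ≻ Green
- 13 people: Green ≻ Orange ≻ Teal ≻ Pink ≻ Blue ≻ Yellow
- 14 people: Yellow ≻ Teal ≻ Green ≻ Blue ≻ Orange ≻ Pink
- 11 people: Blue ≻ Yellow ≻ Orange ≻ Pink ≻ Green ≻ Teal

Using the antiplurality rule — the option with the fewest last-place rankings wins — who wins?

Last-place votes: Green 10, Orange 8, Teal 11, Yellow 13, Pink 14, Blue 0.

Blue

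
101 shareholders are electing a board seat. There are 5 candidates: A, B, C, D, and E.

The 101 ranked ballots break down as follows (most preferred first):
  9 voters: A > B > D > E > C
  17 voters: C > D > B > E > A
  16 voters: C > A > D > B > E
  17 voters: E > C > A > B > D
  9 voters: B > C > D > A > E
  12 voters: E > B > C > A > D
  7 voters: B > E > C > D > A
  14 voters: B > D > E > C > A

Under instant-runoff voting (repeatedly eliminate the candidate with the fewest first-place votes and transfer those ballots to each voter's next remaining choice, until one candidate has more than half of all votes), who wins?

Round 1: A 9, B 30, C 33, D 0, E 29. D eliminated.
Round 2: A 9, B 30, C 33, E 29. A eliminated.
Round 3: B 39, C 33, E 29. E eliminated.
Round 4: B 51, C 50. B has a majority (≥51).

B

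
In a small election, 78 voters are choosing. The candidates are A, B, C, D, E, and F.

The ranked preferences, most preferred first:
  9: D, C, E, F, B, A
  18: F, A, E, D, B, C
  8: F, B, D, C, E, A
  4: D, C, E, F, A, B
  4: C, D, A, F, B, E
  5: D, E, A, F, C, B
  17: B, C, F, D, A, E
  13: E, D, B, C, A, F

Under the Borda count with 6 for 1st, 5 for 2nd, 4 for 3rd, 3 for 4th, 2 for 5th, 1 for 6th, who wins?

D

A: 9×1 + 18×5 + 8×1 + 4×2 + 4×4 + 5×4 + 17×2 + 13×2 = 211
B: 9×2 + 18×2 + 8×5 + 4×1 + 4×2 + 5×1 + 17×6 + 13×4 = 265
C: 9×5 + 18×1 + 8×3 + 4×5 + 4×6 + 5×2 + 17×5 + 13×3 = 265
D: 9×6 + 18×3 + 8×4 + 4×6 + 4×5 + 5×6 + 17×3 + 13×5 = 330
E: 9×4 + 18×4 + 8×2 + 4×4 + 4×1 + 5×5 + 17×1 + 13×6 = 264
F: 9×3 + 18×6 + 8×6 + 4×3 + 4×3 + 5×3 + 17×4 + 13×1 = 303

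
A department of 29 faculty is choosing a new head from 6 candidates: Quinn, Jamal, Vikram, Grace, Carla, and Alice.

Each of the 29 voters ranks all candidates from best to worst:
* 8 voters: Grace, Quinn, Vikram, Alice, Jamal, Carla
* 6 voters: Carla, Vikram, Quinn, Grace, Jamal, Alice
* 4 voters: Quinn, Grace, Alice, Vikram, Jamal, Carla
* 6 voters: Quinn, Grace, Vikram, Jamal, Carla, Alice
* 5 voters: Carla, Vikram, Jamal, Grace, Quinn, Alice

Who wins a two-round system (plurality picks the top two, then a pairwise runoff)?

Round 1 first-place votes: Quinn 10, Jamal 0, Vikram 0, Grace 8, Carla 11, Alice 0. Carla and Quinn advance.
Runoff: Carla is ranked above Quinn on 11 ballots, Quinn above Carla on 18.

Quinn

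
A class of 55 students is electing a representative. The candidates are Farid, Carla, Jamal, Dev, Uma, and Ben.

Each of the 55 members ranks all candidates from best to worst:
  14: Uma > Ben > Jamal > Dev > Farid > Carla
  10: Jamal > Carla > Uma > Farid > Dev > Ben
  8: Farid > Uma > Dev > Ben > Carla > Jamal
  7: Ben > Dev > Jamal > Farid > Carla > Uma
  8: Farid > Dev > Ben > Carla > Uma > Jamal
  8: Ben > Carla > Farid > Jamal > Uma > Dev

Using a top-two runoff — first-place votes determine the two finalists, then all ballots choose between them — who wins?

Ben

Round 1 first-place votes: Farid 16, Carla 0, Jamal 10, Dev 0, Uma 14, Ben 15. Farid and Ben advance.
Runoff: Farid is ranked above Ben on 26 ballots, Ben above Farid on 29.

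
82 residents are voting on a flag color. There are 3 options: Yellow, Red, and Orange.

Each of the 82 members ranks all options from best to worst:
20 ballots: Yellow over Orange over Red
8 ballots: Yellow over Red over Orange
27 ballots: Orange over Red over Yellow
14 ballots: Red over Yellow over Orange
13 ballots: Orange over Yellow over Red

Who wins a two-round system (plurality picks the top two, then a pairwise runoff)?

Round 1 first-place votes: Yellow 28, Red 14, Orange 40. Orange and Yellow advance.
Runoff: Orange is ranked above Yellow on 40 ballots, Yellow above Orange on 42.

Yellow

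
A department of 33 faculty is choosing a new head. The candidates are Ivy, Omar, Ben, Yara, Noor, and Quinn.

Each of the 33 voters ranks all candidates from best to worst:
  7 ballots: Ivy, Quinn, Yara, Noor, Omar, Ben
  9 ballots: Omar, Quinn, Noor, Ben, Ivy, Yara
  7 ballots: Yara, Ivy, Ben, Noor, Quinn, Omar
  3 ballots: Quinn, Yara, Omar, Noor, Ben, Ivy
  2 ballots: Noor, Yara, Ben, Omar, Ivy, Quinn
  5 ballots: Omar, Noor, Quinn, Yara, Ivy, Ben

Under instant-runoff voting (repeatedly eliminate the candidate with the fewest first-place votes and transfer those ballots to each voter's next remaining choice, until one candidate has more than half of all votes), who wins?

Round 1: Ivy 7, Omar 14, Ben 0, Yara 7, Noor 2, Quinn 3. Ben eliminated.
Round 2: Ivy 7, Omar 14, Yara 7, Noor 2, Quinn 3. Noor eliminated.
Round 3: Ivy 7, Omar 14, Yara 9, Quinn 3. Quinn eliminated.
Round 4: Ivy 7, Omar 14, Yara 12. Ivy eliminated.
Round 5: Omar 14, Yara 19. Yara has a majority (≥17).

Yara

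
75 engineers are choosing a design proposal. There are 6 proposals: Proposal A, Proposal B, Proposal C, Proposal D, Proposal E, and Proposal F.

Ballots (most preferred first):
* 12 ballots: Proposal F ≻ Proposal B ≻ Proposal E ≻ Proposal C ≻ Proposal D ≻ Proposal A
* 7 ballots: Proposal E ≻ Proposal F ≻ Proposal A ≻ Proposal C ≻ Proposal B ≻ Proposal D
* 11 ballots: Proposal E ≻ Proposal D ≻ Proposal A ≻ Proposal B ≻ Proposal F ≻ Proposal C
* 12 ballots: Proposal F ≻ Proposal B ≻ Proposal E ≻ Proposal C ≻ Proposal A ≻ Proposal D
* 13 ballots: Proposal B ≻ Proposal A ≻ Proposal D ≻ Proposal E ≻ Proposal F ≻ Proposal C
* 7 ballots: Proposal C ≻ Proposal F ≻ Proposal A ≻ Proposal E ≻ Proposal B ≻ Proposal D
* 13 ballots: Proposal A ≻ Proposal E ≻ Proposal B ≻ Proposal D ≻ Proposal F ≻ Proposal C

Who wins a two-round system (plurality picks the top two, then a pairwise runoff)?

Round 1 first-place votes: Proposal A 13, Proposal B 13, Proposal C 7, Proposal D 0, Proposal E 18, Proposal F 24. Proposal F and Proposal E advance.
Runoff: Proposal F is ranked above Proposal E on 31 ballots, Proposal E above Proposal F on 44.

Proposal E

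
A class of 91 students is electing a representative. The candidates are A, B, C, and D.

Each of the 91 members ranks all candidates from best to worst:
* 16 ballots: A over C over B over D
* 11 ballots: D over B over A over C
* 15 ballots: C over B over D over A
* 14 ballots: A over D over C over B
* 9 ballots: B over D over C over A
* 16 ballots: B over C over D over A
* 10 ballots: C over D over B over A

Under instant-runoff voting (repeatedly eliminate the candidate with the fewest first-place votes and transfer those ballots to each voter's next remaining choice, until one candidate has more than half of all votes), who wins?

B

Round 1: A 30, B 25, C 25, D 11. D eliminated.
Round 2: A 30, B 36, C 25. C eliminated.
Round 3: A 30, B 61. B has a majority (≥46).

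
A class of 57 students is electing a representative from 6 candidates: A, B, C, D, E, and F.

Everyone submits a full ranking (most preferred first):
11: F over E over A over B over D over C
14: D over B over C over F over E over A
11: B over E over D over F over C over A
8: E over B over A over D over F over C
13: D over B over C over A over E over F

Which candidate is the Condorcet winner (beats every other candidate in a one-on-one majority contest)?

B vs A: 46–11
B vs C: 57–0
B vs D: 30–27
B vs E: 38–19
B vs F: 46–11
B beats every other candidate.

B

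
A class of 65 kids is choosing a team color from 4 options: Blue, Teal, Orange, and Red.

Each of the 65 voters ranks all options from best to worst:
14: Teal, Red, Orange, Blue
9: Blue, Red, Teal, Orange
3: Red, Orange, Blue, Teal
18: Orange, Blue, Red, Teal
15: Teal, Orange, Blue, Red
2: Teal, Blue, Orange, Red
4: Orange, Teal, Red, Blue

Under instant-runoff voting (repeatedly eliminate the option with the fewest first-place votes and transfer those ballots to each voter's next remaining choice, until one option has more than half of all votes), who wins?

Round 1: Blue 9, Teal 31, Orange 22, Red 3. Red eliminated.
Round 2: Blue 9, Teal 31, Orange 25. Blue eliminated.
Round 3: Teal 40, Orange 25. Teal has a majority (≥33).

Teal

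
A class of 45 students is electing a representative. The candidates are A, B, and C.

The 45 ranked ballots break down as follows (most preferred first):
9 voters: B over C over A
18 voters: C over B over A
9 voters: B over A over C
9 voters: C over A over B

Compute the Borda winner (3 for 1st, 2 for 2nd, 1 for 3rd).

C

A: 9×1 + 18×1 + 9×2 + 9×2 = 63
B: 9×3 + 18×2 + 9×3 + 9×1 = 99
C: 9×2 + 18×3 + 9×1 + 9×3 = 108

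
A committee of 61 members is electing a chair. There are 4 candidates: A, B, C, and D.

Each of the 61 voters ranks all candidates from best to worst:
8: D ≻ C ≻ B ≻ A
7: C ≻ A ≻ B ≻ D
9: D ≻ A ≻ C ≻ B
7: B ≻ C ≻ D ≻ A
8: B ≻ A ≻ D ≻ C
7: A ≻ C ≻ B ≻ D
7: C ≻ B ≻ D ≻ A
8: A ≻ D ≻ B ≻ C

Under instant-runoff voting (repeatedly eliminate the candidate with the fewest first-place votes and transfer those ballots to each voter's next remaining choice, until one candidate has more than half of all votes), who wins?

Round 1: A 15, B 15, C 14, D 17. C eliminated.
Round 2: A 22, B 22, D 17. D eliminated.
Round 3: A 31, B 30. A has a majority (≥31).

A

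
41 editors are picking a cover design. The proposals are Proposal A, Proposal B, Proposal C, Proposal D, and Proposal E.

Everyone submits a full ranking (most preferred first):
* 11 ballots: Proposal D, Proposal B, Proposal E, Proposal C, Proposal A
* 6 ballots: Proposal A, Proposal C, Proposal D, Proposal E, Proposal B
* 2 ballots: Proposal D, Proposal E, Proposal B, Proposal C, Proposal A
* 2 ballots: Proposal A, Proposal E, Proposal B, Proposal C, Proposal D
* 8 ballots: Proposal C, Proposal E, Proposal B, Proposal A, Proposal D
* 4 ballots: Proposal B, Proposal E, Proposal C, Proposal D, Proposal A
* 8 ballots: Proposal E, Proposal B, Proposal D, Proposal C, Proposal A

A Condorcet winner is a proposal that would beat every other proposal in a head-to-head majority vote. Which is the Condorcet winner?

Proposal E vs Proposal A: 33–8
Proposal E vs Proposal B: 26–15
Proposal E vs Proposal C: 27–14
Proposal E vs Proposal D: 22–19
Proposal E beats every other proposal.

Proposal E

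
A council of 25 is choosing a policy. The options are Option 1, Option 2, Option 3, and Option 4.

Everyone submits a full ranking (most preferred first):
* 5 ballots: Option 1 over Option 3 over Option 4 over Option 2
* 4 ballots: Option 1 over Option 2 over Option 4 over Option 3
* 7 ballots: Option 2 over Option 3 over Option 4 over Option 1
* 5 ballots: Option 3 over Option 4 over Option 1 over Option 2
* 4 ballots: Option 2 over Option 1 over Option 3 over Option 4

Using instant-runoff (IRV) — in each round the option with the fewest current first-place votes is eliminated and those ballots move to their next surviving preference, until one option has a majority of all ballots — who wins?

Option 1

Round 1: Option 1 9, Option 2 11, Option 3 5, Option 4 0. Option 4 eliminated.
Round 2: Option 1 9, Option 2 11, Option 3 5. Option 3 eliminated.
Round 3: Option 1 14, Option 2 11. Option 1 has a majority (≥13).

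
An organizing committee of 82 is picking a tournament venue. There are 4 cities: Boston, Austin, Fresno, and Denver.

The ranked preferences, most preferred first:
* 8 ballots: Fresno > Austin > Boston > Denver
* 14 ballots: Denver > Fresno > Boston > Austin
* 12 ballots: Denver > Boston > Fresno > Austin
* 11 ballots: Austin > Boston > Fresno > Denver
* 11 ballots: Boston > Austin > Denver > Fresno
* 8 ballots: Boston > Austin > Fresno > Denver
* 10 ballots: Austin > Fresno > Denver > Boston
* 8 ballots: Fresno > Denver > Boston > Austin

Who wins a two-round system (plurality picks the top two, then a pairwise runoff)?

Round 1 first-place votes: Boston 19, Austin 21, Fresno 16, Denver 26. Denver and Austin advance.
Runoff: Denver is ranked above Austin on 34 ballots, Austin above Denver on 48.

Austin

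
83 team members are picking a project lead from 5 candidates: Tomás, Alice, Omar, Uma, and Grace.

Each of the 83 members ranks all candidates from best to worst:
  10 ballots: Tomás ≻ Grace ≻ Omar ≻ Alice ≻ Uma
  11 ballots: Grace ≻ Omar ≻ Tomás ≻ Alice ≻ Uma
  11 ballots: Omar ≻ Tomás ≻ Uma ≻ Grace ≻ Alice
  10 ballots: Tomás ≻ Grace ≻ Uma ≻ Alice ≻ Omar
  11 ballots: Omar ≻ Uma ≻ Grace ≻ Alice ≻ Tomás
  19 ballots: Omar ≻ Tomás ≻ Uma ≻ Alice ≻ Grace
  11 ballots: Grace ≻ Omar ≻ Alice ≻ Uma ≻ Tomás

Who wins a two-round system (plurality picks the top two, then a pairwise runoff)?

Round 1 first-place votes: Tomás 20, Alice 0, Omar 41, Uma 0, Grace 22. Omar and Grace advance.
Runoff: Omar is ranked above Grace on 41 ballots, Grace above Omar on 42.

Grace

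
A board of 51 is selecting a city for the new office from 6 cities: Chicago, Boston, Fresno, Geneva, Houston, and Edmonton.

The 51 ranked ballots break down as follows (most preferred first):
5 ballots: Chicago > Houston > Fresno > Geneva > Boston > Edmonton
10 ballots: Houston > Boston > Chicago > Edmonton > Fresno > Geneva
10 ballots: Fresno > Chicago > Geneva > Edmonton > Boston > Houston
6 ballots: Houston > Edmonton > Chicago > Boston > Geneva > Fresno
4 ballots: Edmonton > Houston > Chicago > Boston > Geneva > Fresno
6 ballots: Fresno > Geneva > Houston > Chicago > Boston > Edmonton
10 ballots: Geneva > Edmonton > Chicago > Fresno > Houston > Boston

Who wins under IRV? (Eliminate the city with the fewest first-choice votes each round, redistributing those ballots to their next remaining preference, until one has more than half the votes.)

Fresno

Round 1: Chicago 5, Boston 0, Fresno 16, Geneva 10, Houston 16, Edmonton 4. Boston eliminated.
Round 2: Chicago 5, Fresno 16, Geneva 10, Houston 16, Edmonton 4. Edmonton eliminated.
Round 3: Chicago 5, Fresno 16, Geneva 10, Houston 20. Chicago eliminated.
Round 4: Fresno 16, Geneva 10, Houston 25. Geneva eliminated.
Round 5: Fresno 26, Houston 25. Fresno has a majority (≥26).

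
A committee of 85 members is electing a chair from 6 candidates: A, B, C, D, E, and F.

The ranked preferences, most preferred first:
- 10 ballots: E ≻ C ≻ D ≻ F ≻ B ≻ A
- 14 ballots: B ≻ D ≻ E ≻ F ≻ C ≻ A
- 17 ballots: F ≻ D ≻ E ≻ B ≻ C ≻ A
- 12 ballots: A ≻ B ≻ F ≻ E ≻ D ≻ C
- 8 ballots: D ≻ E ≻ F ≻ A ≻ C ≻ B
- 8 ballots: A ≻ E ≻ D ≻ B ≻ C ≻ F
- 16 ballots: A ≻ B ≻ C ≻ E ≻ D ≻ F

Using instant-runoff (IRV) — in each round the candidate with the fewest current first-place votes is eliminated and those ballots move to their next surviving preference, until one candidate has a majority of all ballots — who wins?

E

Round 1: A 36, B 14, C 0, D 8, E 10, F 17. C eliminated.
Round 2: A 36, B 14, D 8, E 10, F 17. D eliminated.
Round 3: A 36, B 14, E 18, F 17. B eliminated.
Round 4: A 36, E 32, F 17. F eliminated.
Round 5: A 36, E 49. E has a majority (≥43).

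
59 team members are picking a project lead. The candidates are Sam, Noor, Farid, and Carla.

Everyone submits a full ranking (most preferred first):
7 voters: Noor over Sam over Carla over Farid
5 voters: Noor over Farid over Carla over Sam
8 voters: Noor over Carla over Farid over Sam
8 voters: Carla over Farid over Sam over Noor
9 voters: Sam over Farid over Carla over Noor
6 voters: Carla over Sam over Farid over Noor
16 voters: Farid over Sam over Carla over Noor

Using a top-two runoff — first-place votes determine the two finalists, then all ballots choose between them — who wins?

Round 1 first-place votes: Sam 9, Noor 20, Farid 16, Carla 14. Noor and Farid advance.
Runoff: Noor is ranked above Farid on 20 ballots, Farid above Noor on 39.

Farid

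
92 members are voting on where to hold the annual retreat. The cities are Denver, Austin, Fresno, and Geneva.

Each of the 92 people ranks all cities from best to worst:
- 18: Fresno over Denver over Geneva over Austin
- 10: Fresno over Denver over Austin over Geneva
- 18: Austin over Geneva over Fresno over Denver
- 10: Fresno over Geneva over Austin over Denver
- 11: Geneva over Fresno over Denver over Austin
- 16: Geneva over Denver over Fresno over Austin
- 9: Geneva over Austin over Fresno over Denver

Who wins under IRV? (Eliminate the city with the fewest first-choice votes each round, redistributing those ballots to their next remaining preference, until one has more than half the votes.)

Geneva

Round 1: Denver 0, Austin 18, Fresno 38, Geneva 36. Denver eliminated.
Round 2: Austin 18, Fresno 38, Geneva 36. Austin eliminated.
Round 3: Fresno 38, Geneva 54. Geneva has a majority (≥47).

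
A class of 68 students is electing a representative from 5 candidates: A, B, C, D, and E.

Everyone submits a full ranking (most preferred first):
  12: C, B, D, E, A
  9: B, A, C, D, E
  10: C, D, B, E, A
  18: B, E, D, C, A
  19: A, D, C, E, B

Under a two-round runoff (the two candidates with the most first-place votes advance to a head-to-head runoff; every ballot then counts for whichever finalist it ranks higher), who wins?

Round 1 first-place votes: A 19, B 27, C 22, D 0, E 0. B and C advance.
Runoff: B is ranked above C on 27 ballots, C above B on 41.

C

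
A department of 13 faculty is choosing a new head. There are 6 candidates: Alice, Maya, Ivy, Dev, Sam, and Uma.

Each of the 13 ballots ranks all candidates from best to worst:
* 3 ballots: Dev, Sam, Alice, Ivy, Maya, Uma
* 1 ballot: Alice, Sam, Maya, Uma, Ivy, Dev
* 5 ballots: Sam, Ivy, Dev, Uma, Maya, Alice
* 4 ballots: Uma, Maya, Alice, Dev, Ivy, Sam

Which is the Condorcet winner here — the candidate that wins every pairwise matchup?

Dev vs Alice: 8–5
Dev vs Maya: 8–5
Dev vs Ivy: 7–6
Dev vs Sam: 7–6
Dev vs Uma: 8–5
Dev beats every other candidate.

Dev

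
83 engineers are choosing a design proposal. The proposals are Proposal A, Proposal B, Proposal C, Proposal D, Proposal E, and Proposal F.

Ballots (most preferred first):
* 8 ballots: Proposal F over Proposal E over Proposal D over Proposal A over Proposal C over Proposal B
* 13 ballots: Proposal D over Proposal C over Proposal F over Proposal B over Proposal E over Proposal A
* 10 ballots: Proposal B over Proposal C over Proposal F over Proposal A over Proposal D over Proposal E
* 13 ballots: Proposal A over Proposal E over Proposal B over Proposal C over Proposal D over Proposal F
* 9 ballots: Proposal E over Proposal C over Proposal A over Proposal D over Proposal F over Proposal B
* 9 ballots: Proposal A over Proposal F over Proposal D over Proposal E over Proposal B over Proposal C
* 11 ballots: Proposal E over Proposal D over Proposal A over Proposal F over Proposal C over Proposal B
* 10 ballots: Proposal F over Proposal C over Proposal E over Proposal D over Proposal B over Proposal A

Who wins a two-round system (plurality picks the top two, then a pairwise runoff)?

Proposal E

Round 1 first-place votes: Proposal A 22, Proposal B 10, Proposal C 0, Proposal D 13, Proposal E 20, Proposal F 18. Proposal A and Proposal E advance.
Runoff: Proposal A is ranked above Proposal E on 32 ballots, Proposal E above Proposal A on 51.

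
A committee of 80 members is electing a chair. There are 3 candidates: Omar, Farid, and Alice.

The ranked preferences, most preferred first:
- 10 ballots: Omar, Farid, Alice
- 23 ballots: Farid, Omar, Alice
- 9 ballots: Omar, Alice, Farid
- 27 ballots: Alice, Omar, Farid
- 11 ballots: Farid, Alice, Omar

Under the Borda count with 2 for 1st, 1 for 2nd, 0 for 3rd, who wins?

Omar: 10×2 + 23×1 + 9×2 + 27×1 + 11×0 = 88
Farid: 10×1 + 23×2 + 9×0 + 27×0 + 11×2 = 78
Alice: 10×0 + 23×0 + 9×1 + 27×2 + 11×1 = 74

Omar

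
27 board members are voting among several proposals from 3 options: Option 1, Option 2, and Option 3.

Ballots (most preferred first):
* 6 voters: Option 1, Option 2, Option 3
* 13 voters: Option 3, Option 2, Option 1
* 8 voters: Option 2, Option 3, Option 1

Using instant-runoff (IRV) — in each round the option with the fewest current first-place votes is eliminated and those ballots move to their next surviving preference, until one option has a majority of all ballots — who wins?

Round 1: Option 1 6, Option 2 8, Option 3 13. Option 1 eliminated.
Round 2: Option 2 14, Option 3 13. Option 2 has a majority (≥14).

Option 2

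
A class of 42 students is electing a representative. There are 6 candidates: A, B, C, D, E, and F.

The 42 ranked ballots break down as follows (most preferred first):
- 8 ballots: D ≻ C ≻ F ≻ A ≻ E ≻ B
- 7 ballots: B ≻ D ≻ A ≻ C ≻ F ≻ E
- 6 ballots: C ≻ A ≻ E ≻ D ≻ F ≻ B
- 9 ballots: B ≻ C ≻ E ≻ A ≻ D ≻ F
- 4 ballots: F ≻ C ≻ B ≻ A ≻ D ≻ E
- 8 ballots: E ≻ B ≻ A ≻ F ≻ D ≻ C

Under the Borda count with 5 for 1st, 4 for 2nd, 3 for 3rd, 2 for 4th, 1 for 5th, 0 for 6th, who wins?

A: 8×2 + 7×3 + 6×4 + 9×2 + 4×2 + 8×3 = 111
B: 8×0 + 7×5 + 6×0 + 9×5 + 4×3 + 8×4 = 124
C: 8×4 + 7×2 + 6×5 + 9×4 + 4×4 + 8×0 = 128
D: 8×5 + 7×4 + 6×2 + 9×1 + 4×1 + 8×1 = 101
E: 8×1 + 7×0 + 6×3 + 9×3 + 4×0 + 8×5 = 93
F: 8×3 + 7×1 + 6×1 + 9×0 + 4×5 + 8×2 = 73

C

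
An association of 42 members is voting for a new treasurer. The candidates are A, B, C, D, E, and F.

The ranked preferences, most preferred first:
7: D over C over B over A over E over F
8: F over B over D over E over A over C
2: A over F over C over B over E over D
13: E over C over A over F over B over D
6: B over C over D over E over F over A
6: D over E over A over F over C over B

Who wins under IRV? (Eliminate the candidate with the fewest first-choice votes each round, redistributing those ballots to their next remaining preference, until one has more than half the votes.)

D

Round 1: A 2, B 6, C 0, D 13, E 13, F 8. C eliminated.
Round 2: A 2, B 6, D 13, E 13, F 8. A eliminated.
Round 3: B 6, D 13, E 13, F 10. B eliminated.
Round 4: D 19, E 13, F 10. F eliminated.
Round 5: D 27, E 15. D has a majority (≥22).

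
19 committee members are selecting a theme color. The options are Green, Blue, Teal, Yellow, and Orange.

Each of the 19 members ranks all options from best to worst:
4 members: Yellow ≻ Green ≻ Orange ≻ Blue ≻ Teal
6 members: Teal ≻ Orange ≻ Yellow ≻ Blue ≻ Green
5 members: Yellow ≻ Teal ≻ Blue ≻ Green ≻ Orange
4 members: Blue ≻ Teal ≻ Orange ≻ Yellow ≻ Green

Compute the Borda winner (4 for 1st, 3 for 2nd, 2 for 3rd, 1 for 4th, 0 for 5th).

Green: 4×3 + 6×0 + 5×1 + 4×0 = 17
Blue: 4×1 + 6×1 + 5×2 + 4×4 = 36
Teal: 4×0 + 6×4 + 5×3 + 4×3 = 51
Yellow: 4×4 + 6×2 + 5×4 + 4×1 = 52
Orange: 4×2 + 6×3 + 5×0 + 4×2 = 34

Yellow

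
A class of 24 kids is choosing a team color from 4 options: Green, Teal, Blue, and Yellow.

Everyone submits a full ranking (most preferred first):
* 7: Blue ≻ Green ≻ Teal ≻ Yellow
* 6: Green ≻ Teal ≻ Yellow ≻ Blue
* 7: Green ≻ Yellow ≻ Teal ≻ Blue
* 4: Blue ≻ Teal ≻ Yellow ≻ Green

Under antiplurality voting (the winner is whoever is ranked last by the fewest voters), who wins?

Last-place votes: Green 4, Teal 0, Blue 13, Yellow 7.

Teal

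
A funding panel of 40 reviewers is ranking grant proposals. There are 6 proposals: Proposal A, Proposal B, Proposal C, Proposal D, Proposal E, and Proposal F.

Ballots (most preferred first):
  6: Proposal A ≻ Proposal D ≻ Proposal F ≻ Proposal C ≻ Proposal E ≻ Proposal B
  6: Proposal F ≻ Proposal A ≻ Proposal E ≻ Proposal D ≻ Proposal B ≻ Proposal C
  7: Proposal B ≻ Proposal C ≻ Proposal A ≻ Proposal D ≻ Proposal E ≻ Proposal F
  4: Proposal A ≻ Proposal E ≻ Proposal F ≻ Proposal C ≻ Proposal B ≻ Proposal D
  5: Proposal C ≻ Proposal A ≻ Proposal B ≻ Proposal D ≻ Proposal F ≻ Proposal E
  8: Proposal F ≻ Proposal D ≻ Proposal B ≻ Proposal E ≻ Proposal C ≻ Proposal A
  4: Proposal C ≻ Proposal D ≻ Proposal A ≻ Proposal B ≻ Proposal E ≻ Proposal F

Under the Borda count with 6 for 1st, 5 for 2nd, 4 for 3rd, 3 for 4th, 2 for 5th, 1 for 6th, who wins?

Proposal A: 6×6 + 6×5 + 7×4 + 4×6 + 5×5 + 8×1 + 4×4 = 167
Proposal B: 6×1 + 6×2 + 7×6 + 4×2 + 5×4 + 8×4 + 4×3 = 132
Proposal C: 6×3 + 6×1 + 7×5 + 4×3 + 5×6 + 8×2 + 4×6 = 141
Proposal D: 6×5 + 6×3 + 7×3 + 4×1 + 5×3 + 8×5 + 4×5 = 148
Proposal E: 6×2 + 6×4 + 7×2 + 4×5 + 5×1 + 8×3 + 4×2 = 107
Proposal F: 6×4 + 6×6 + 7×1 + 4×4 + 5×2 + 8×6 + 4×1 = 145

Proposal A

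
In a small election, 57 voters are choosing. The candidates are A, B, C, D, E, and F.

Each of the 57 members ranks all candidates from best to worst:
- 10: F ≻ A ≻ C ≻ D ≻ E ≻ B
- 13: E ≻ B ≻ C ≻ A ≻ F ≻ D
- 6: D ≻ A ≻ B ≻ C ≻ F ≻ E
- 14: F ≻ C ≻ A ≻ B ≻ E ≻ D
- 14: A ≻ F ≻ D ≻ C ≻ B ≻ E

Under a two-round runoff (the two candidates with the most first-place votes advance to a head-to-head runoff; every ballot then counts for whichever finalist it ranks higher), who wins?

A

Round 1 first-place votes: A 14, B 0, C 0, D 6, E 13, F 24. F and A advance.
Runoff: F is ranked above A on 24 ballots, A above F on 33.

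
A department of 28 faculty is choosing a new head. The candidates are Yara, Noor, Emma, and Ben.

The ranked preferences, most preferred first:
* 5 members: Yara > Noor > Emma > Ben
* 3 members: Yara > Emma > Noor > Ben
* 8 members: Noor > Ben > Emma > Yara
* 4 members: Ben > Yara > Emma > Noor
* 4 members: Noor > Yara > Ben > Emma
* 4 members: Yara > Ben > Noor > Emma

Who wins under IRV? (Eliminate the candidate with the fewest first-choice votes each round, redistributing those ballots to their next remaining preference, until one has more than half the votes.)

Round 1: Yara 12, Noor 12, Emma 0, Ben 4. Emma eliminated.
Round 2: Yara 12, Noor 12, Ben 4. Ben eliminated.
Round 3: Yara 16, Noor 12. Yara has a majority (≥15).

Yara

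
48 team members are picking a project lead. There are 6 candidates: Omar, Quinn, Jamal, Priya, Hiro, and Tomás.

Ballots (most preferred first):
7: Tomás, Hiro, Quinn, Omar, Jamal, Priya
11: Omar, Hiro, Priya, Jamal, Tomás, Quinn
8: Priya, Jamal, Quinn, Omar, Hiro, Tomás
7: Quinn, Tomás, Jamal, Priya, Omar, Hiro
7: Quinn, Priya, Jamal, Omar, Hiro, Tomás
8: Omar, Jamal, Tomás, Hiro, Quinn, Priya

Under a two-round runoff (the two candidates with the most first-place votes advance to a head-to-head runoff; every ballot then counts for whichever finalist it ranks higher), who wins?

Quinn

Round 1 first-place votes: Omar 19, Quinn 14, Jamal 0, Priya 8, Hiro 0, Tomás 7. Omar and Quinn advance.
Runoff: Omar is ranked above Quinn on 19 ballots, Quinn above Omar on 29.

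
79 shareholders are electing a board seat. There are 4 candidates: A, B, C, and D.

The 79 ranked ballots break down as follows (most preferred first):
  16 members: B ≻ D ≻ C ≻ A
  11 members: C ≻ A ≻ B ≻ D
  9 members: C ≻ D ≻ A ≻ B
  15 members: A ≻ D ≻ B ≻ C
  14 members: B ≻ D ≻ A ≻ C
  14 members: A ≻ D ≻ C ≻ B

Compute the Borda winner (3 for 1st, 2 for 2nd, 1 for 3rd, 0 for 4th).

D

A: 16×0 + 11×2 + 9×1 + 15×3 + 14×1 + 14×3 = 132
B: 16×3 + 11×1 + 9×0 + 15×1 + 14×3 + 14×0 = 116
C: 16×1 + 11×3 + 9×3 + 15×0 + 14×0 + 14×1 = 90
D: 16×2 + 11×0 + 9×2 + 15×2 + 14×2 + 14×2 = 136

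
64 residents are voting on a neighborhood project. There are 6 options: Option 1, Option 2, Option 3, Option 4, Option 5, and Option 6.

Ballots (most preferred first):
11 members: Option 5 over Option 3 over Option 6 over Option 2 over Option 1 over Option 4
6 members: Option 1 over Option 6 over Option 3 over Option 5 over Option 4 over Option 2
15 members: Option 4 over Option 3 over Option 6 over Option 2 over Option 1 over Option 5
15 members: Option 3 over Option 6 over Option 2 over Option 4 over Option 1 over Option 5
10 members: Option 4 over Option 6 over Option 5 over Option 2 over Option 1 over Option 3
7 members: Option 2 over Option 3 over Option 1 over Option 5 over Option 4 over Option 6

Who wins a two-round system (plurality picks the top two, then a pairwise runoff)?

Round 1 first-place votes: Option 1 6, Option 2 7, Option 3 15, Option 4 25, Option 5 11, Option 6 0. Option 4 and Option 3 advance.
Runoff: Option 4 is ranked above Option 3 on 25 ballots, Option 3 above Option 4 on 39.

Option 3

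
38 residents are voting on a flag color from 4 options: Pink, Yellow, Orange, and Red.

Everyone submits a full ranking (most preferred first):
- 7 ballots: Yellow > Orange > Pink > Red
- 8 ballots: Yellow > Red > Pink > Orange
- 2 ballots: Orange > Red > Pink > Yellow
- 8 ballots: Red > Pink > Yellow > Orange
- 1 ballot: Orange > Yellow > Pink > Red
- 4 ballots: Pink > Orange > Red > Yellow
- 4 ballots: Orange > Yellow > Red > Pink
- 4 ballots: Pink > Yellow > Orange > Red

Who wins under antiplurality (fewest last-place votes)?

Last-place votes: Pink 4, Yellow 6, Orange 16, Red 12.

Pink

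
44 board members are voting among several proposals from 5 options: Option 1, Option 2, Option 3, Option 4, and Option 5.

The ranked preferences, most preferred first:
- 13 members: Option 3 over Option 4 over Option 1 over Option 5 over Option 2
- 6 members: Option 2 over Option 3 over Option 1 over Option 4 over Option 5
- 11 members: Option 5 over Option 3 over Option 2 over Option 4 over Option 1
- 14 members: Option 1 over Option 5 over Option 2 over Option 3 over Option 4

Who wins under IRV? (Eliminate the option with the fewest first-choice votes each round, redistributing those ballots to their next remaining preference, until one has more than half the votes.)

Round 1: Option 1 14, Option 2 6, Option 3 13, Option 4 0, Option 5 11. Option 4 eliminated.
Round 2: Option 1 14, Option 2 6, Option 3 13, Option 5 11. Option 2 eliminated.
Round 3: Option 1 14, Option 3 19, Option 5 11. Option 5 eliminated.
Round 4: Option 1 14, Option 3 30. Option 3 has a majority (≥23).

Option 3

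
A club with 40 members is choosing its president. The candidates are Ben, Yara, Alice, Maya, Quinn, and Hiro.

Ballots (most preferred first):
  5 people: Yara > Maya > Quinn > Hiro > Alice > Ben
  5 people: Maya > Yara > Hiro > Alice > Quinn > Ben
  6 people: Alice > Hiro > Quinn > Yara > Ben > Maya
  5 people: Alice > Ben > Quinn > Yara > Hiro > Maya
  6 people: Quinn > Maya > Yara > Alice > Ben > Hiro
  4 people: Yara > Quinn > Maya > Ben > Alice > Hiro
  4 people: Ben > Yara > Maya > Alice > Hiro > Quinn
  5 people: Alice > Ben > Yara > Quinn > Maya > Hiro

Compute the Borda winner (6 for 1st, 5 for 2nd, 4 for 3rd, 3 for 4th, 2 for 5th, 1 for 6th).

Yara

Ben: 5×1 + 5×1 + 6×2 + 5×5 + 6×2 + 4×3 + 4×6 + 5×5 = 120
Yara: 5×6 + 5×5 + 6×3 + 5×3 + 6×4 + 4×6 + 4×5 + 5×4 = 176
Alice: 5×2 + 5×3 + 6×6 + 5×6 + 6×3 + 4×2 + 4×3 + 5×6 = 159
Maya: 5×5 + 5×6 + 6×1 + 5×1 + 6×5 + 4×4 + 4×4 + 5×2 = 138
Quinn: 5×4 + 5×2 + 6×4 + 5×4 + 6×6 + 4×5 + 4×1 + 5×3 = 149
Hiro: 5×3 + 5×4 + 6×5 + 5×2 + 6×1 + 4×1 + 4×2 + 5×1 = 98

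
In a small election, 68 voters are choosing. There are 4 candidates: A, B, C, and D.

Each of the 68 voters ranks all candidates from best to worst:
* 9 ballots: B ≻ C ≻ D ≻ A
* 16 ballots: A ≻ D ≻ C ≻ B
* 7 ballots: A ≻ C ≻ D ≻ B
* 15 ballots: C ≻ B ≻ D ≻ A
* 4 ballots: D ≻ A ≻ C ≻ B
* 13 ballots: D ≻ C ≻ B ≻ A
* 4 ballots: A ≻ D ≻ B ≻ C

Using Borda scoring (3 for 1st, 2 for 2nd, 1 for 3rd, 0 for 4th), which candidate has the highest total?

A: 9×0 + 16×3 + 7×3 + 15×0 + 4×2 + 13×0 + 4×3 = 89
B: 9×3 + 16×0 + 7×0 + 15×2 + 4×0 + 13×1 + 4×1 = 74
C: 9×2 + 16×1 + 7×2 + 15×3 + 4×1 + 13×2 + 4×0 = 123
D: 9×1 + 16×2 + 7×1 + 15×1 + 4×3 + 13×3 + 4×2 = 122

C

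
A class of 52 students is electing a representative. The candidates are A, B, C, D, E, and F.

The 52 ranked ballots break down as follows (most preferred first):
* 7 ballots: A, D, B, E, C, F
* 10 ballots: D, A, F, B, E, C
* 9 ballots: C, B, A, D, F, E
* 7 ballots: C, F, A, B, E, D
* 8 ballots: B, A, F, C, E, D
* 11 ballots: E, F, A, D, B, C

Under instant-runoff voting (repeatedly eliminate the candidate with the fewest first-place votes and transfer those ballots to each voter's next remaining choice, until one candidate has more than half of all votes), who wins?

Round 1: A 7, B 8, C 16, D 10, E 11, F 0. F eliminated.
Round 2: A 7, B 8, C 16, D 10, E 11. A eliminated.
Round 3: B 8, C 16, D 17, E 11. B eliminated.
Round 4: C 24, D 17, E 11. E eliminated.
Round 5: C 24, D 28. D has a majority (≥27).

D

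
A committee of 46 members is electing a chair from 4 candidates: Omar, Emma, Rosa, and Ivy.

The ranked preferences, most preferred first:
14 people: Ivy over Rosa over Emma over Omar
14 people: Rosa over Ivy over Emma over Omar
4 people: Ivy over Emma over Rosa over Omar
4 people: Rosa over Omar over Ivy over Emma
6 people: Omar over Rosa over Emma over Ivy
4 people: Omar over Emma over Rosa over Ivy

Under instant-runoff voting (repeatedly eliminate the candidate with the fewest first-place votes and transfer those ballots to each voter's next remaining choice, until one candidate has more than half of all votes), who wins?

Round 1: Omar 10, Emma 0, Rosa 18, Ivy 18. Emma eliminated.
Round 2: Omar 10, Rosa 18, Ivy 18. Omar eliminated.
Round 3: Rosa 28, Ivy 18. Rosa has a majority (≥24).

Rosa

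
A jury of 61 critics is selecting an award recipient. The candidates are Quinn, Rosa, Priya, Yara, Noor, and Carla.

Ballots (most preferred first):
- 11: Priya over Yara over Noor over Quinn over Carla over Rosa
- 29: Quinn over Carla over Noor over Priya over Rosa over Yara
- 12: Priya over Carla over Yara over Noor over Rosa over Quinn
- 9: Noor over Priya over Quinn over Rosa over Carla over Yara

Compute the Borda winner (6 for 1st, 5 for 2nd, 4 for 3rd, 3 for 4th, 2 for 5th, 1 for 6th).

Quinn: 11×3 + 29×6 + 12×1 + 9×4 = 255
Rosa: 11×1 + 29×2 + 12×2 + 9×3 = 120
Priya: 11×6 + 29×3 + 12×6 + 9×5 = 270
Yara: 11×5 + 29×1 + 12×4 + 9×1 = 141
Noor: 11×4 + 29×4 + 12×3 + 9×6 = 250
Carla: 11×2 + 29×5 + 12×5 + 9×2 = 245

Priya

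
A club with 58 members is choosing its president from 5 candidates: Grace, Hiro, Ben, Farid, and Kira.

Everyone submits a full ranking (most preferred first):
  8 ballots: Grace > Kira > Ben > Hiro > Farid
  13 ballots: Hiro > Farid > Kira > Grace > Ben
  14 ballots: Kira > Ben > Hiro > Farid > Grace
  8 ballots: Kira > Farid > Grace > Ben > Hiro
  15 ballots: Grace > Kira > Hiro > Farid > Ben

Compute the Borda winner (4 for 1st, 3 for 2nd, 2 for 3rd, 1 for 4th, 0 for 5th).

Grace: 8×4 + 13×1 + 14×0 + 8×2 + 15×4 = 121
Hiro: 8×1 + 13×4 + 14×2 + 8×0 + 15×2 = 118
Ben: 8×2 + 13×0 + 14×3 + 8×1 + 15×0 = 66
Farid: 8×0 + 13×3 + 14×1 + 8×3 + 15×1 = 92
Kira: 8×3 + 13×2 + 14×4 + 8×4 + 15×3 = 183

Kira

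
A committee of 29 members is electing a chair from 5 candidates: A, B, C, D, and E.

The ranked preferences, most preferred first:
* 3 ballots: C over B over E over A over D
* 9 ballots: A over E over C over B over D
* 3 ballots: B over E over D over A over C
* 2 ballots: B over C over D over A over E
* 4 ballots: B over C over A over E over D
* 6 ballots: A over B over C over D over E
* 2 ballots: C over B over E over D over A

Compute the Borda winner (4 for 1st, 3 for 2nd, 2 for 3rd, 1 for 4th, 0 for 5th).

A: 3×1 + 9×4 + 3×1 + 2×1 + 4×2 + 6×4 + 2×0 = 76
B: 3×3 + 9×1 + 3×4 + 2×4 + 4×4 + 6×3 + 2×3 = 78
C: 3×4 + 9×2 + 3×0 + 2×3 + 4×3 + 6×2 + 2×4 = 68
D: 3×0 + 9×0 + 3×2 + 2×2 + 4×0 + 6×1 + 2×1 = 18
E: 3×2 + 9×3 + 3×3 + 2×0 + 4×1 + 6×0 + 2×2 = 50

B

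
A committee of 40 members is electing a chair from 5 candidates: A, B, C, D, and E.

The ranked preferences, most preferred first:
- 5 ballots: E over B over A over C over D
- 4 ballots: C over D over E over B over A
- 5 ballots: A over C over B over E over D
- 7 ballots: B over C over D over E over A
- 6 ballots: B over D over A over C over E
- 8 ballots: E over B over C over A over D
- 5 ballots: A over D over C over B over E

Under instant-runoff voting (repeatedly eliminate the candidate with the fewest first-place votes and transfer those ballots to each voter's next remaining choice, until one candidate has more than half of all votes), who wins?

Round 1: A 10, B 13, C 4, D 0, E 13. D eliminated.
Round 2: A 10, B 13, C 4, E 13. C eliminated.
Round 3: A 10, B 13, E 17. A eliminated.
Round 4: B 23, E 17. B has a majority (≥21).

B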